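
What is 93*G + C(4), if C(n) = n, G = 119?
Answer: 11071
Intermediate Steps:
93*G + C(4) = 93*119 + 4 = 11067 + 4 = 11071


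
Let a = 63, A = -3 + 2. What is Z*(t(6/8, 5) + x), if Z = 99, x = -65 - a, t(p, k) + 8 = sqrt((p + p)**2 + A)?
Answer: -13464 + 99*sqrt(5)/2 ≈ -13353.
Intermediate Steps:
A = -1
t(p, k) = -8 + sqrt(-1 + 4*p**2) (t(p, k) = -8 + sqrt((p + p)**2 - 1) = -8 + sqrt((2*p)**2 - 1) = -8 + sqrt(4*p**2 - 1) = -8 + sqrt(-1 + 4*p**2))
x = -128 (x = -65 - 1*63 = -65 - 63 = -128)
Z*(t(6/8, 5) + x) = 99*((-8 + sqrt(-1 + 4*(6/8)**2)) - 128) = 99*((-8 + sqrt(-1 + 4*(6*(1/8))**2)) - 128) = 99*((-8 + sqrt(-1 + 4*(3/4)**2)) - 128) = 99*((-8 + sqrt(-1 + 4*(9/16))) - 128) = 99*((-8 + sqrt(-1 + 9/4)) - 128) = 99*((-8 + sqrt(5/4)) - 128) = 99*((-8 + sqrt(5)/2) - 128) = 99*(-136 + sqrt(5)/2) = -13464 + 99*sqrt(5)/2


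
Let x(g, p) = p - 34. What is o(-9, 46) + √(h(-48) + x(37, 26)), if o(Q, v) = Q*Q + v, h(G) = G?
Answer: 127 + 2*I*√14 ≈ 127.0 + 7.4833*I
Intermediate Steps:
x(g, p) = -34 + p
o(Q, v) = v + Q² (o(Q, v) = Q² + v = v + Q²)
o(-9, 46) + √(h(-48) + x(37, 26)) = (46 + (-9)²) + √(-48 + (-34 + 26)) = (46 + 81) + √(-48 - 8) = 127 + √(-56) = 127 + 2*I*√14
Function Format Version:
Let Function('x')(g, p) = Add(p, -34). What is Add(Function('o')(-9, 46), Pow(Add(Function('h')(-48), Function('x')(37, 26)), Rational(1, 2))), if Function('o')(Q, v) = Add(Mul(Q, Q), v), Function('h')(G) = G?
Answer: Add(127, Mul(2, I, Pow(14, Rational(1, 2)))) ≈ Add(127.00, Mul(7.4833, I))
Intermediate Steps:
Function('x')(g, p) = Add(-34, p)
Function('o')(Q, v) = Add(v, Pow(Q, 2)) (Function('o')(Q, v) = Add(Pow(Q, 2), v) = Add(v, Pow(Q, 2)))
Add(Function('o')(-9, 46), Pow(Add(Function('h')(-48), Function('x')(37, 26)), Rational(1, 2))) = Add(Add(46, Pow(-9, 2)), Pow(Add(-48, Add(-34, 26)), Rational(1, 2))) = Add(Add(46, 81), Pow(Add(-48, -8), Rational(1, 2))) = Add(127, Pow(-56, Rational(1, 2))) = Add(127, Mul(2, I, Pow(14, Rational(1, 2))))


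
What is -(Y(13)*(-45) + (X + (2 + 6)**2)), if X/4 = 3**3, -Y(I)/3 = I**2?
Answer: -22987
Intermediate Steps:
Y(I) = -3*I**2
X = 108 (X = 4*3**3 = 4*27 = 108)
-(Y(13)*(-45) + (X + (2 + 6)**2)) = -(-3*13**2*(-45) + (108 + (2 + 6)**2)) = -(-3*169*(-45) + (108 + 8**2)) = -(-507*(-45) + (108 + 64)) = -(22815 + 172) = -1*22987 = -22987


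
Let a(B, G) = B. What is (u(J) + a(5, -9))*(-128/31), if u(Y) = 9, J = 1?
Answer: -1792/31 ≈ -57.806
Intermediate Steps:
(u(J) + a(5, -9))*(-128/31) = (9 + 5)*(-128/31) = 14*(-128*1/31) = 14*(-128/31) = -1792/31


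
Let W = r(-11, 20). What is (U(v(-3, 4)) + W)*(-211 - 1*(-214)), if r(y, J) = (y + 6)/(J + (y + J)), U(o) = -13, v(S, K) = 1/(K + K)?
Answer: -1146/29 ≈ -39.517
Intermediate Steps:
v(S, K) = 1/(2*K)
r(y, J) = (6 + y)/(y + 2*J) (r(y, J) = (6 + y)/(J + (J + y)) = (6 + y)/(y + 2*J))
W = -5/29 (W = (6 - 11)/(-11 + 2*20) = -5/(-11 + 40) = -5/29 ≈ -0.17241)
(U(v(-3, 4)) + W)*(-211 - 1*(-214)) = (-13 - 5/29)*(-211 - 1*(-214)) = -382*(-211 + 214)/29 = -382/29*3 = -1146/29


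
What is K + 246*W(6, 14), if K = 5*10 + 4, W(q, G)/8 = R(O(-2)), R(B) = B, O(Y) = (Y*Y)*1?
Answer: 7926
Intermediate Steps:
O(Y) = Y² (O(Y) = Y²*1 = Y²)
W(q, G) = 32 (W(q, G) = 8*(-2)² = 8*4 = 32)
K = 54 (K = 50 + 4 = 54)
K + 246*W(6, 14) = 54 + 246*32 = 54 + 7872 = 7926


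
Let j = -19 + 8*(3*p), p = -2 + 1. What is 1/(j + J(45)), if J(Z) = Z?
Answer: ½ ≈ 0.50000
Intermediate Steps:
p = -1
j = -43 (j = -19 + 8*(3*(-1)) = -19 + 8*(-3) = -19 - 24 = -43)
1/(j + J(45)) = 1/(-43 + 45) = 1/2 = ½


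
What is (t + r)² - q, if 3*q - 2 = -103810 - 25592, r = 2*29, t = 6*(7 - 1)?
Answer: 155908/3 ≈ 51969.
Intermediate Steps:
t = 36 (t = 6*6 = 36)
r = 58
q = -129400/3 (q = ⅔ + (-103810 - 25592)/3 = ⅔ + (⅓)*(-129402) = ⅔ - 43134 = -129400/3 ≈ -43133.)
(t + r)² - q = (36 + 58)² - 1*(-129400/3) = 94² + 129400/3 = 8836 + 129400/3 = 155908/3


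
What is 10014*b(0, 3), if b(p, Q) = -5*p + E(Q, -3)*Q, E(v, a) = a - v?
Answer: -180252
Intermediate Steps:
b(p, Q) = -5*p + Q*(-3 - Q) (b(p, Q) = -5*p + (-3 - Q)*Q = -5*p + Q*(-3 - Q))
10014*b(0, 3) = 10014*(-5*0 - 1*3*(3 + 3)) = 10014*(0 - 1*3*6) = 10014*(0 - 18) = 10014*(-18) = -180252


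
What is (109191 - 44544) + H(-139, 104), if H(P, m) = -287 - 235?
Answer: 64125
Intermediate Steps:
H(P, m) = -522
(109191 - 44544) + H(-139, 104) = (109191 - 44544) - 522 = 64647 - 522 = 64125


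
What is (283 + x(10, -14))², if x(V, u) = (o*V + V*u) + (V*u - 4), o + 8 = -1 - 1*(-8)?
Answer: 121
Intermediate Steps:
o = -1 (o = -8 + (-1 - 1*(-8)) = -8 + (-1 + 8) = -8 + 7 = -1)
x(V, u) = -4 - V + 2*V*u (x(V, u) = (-V + V*u) + (V*u - 4) = (-V + V*u) + (-4 + V*u) = -4 - V + 2*V*u)
(283 + x(10, -14))² = (283 + (-4 - 1*10 + 2*10*(-14)))² = (283 + (-4 - 10 - 280))² = (283 - 294)² = (-11)² = 121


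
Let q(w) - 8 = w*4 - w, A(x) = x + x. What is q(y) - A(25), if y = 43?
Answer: 87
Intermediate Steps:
A(x) = 2*x
q(w) = 8 + 3*w (q(w) = 8 + (w*4 - w) = 8 + (4*w - w) = 8 + 3*w)
q(y) - A(25) = (8 + 3*43) - 2*25 = (8 + 129) - 1*50 = 137 - 50 = 87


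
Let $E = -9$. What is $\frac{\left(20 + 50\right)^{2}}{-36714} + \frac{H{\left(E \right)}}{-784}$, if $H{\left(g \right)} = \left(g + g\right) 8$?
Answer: $\frac{45163}{899493} \approx 0.050209$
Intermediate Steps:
$H{\left(g \right)} = 16 g$ ($H{\left(g \right)} = 2 g 8 = 16 g$)
$\frac{\left(20 + 50\right)^{2}}{-36714} + \frac{H{\left(E \right)}}{-784} = \frac{\left(20 + 50\right)^{2}}{-36714} + \frac{16 \left(-9\right)}{-784} = 70^{2} \left(- \frac{1}{36714}\right) - - \frac{9}{49} = 4900 \left(- \frac{1}{36714}\right) + \frac{9}{49} = - \frac{2450}{18357} + \frac{9}{49} = \frac{45163}{899493}$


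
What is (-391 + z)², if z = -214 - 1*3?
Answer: 369664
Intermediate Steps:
z = -217 (z = -214 - 3 = -217)
(-391 + z)² = (-391 - 217)² = (-608)² = 369664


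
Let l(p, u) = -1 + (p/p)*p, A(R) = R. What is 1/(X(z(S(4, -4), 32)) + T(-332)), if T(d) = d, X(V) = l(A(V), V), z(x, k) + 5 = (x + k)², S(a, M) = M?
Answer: 1/446 ≈ 0.0022422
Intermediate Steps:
l(p, u) = -1 + p (l(p, u) = -1 + 1*p = -1 + p)
z(x, k) = -5 + (k + x)² (z(x, k) = -5 + (x + k)² = -5 + (k + x)²)
X(V) = -1 + V
1/(X(z(S(4, -4), 32)) + T(-332)) = 1/((-1 + (-5 + (32 - 4)²)) - 332) = 1/((-1 + (-5 + 28²)) - 332) = 1/((-1 + (-5 + 784)) - 332) = 1/((-1 + 779) - 332) = 1/(778 - 332) = 1/446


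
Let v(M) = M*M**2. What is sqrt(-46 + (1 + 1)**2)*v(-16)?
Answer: -4096*I*sqrt(42) ≈ -26545.0*I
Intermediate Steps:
v(M) = M**3
sqrt(-46 + (1 + 1)**2)*v(-16) = sqrt(-46 + (1 + 1)**2)*(-16)**3 = sqrt(-46 + 2**2)*(-4096) = sqrt(-46 + 4)*(-4096) = sqrt(-42)*(-4096) = (I*sqrt(42))*(-4096) = -4096*I*sqrt(42)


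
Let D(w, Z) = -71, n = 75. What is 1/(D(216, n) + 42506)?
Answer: 1/42435 ≈ 2.3565e-5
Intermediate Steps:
1/(D(216, n) + 42506) = 1/(-71 + 42506) = 1/42435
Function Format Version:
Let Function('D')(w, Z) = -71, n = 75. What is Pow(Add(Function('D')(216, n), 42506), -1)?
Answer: Rational(1, 42435) ≈ 2.3565e-5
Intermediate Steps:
Pow(Add(Function('D')(216, n), 42506), -1) = Pow(Add(-71, 42506), -1) = Pow(42435, -1) = Rational(1, 42435)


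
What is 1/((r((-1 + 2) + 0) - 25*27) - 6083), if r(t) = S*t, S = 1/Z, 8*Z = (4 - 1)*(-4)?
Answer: -3/20276 ≈ -0.00014796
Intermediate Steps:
Z = -3/2 (Z = ((4 - 1)*(-4))/8 = (3*(-4))/8 = (⅛)*(-12) = -3/2 ≈ -1.5000)
S = -⅔ (S = 1/(-3/2) = -⅔ ≈ -0.66667)
r(t) = -2*t/3
1/((r((-1 + 2) + 0) - 25*27) - 6083) = 1/((-2*((-1 + 2) + 0)/3 - 25*27) - 6083) = 1/((-2*(1 + 0)/3 - 675) - 6083) = 1/((-⅔*1 - 675) - 6083) = 1/((-⅔ - 675) - 6083) = 1/(-2027/3 - 6083) = 1/(-20276/3) = -3/20276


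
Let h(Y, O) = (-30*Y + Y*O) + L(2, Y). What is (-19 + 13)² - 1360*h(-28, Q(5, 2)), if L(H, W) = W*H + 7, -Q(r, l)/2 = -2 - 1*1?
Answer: -847244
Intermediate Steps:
Q(r, l) = 6 (Q(r, l) = -2*(-2 - 1*1) = -2*(-2 - 1) = -2*(-3) = 6)
L(H, W) = 7 + H*W (L(H, W) = H*W + 7 = 7 + H*W)
h(Y, O) = 7 - 28*Y + O*Y (h(Y, O) = (-30*Y + Y*O) + (7 + 2*Y) = (-30*Y + O*Y) + (7 + 2*Y) = 7 - 28*Y + O*Y)
(-19 + 13)² - 1360*h(-28, Q(5, 2)) = (-19 + 13)² - 1360*(7 - 28*(-28) + 6*(-28)) = (-6)² - 1360*(7 + 784 - 168) = 36 - 1360*623 = 36 - 847280 = -847244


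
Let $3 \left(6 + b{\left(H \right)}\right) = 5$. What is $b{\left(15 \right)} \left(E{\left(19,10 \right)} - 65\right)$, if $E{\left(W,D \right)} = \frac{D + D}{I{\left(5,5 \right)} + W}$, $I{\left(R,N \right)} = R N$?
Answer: $\frac{9230}{33} \approx 279.7$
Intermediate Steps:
$I{\left(R,N \right)} = N R$
$b{\left(H \right)} = - \frac{13}{3}$ ($b{\left(H \right)} = -6 + \frac{1}{3} \cdot 5 = -6 + \frac{5}{3} = - \frac{13}{3}$)
$E{\left(W,D \right)} = \frac{2 D}{25 + W}$ ($E{\left(W,D \right)} = \frac{D + D}{5 \cdot 5 + W} = \frac{2 D}{25 + W}$)
$b{\left(15 \right)} \left(E{\left(19,10 \right)} - 65\right) = - \frac{13 \left(2 \cdot 10 \frac{1}{25 + 19} - 65\right)}{3} = - \frac{13 \left(2 \cdot 10 \cdot \frac{1}{44} - 65\right)}{3} = - \frac{13 \left(\frac{5}{11} - 65\right)}{3} = \left(- \frac{13}{3}\right) \left(- \frac{710}{11}\right) = \frac{9230}{33}$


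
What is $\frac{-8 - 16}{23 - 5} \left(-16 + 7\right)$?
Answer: $12$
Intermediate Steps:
$\frac{-8 - 16}{23 - 5} \left(-16 + 7\right) = - \frac{24}{18} \left(-9\right) = \left(-24\right) \frac{1}{18} \left(-9\right) = \left(- \frac{4}{3}\right) \left(-9\right) = 12$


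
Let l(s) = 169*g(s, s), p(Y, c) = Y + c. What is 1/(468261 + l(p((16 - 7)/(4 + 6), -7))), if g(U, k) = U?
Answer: 10/4672301 ≈ 2.1403e-6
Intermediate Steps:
l(s) = 169*s
1/(468261 + l(p((16 - 7)/(4 + 6), -7))) = 1/(468261 + 169*((16 - 7)/(4 + 6) - 7)) = 1/(468261 + 169*(9/10 - 7)) = 1/(468261 + 169*(-61/10)) = 1/(468261 - 10309/10) = 1/(4672301/10) = 10/4672301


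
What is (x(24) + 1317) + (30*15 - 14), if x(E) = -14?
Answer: 1739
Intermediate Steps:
(x(24) + 1317) + (30*15 - 14) = (-14 + 1317) + (30*15 - 14) = 1303 + (450 - 14) = 1303 + 436 = 1739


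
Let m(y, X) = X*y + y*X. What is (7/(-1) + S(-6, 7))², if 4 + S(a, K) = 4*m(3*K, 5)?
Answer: 687241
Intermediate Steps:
m(y, X) = 2*X*y (m(y, X) = X*y + X*y = 2*X*y)
S(a, K) = -4 + 120*K (S(a, K) = -4 + 4*(2*5*(3*K)) = -4 + 4*(30*K) = -4 + 120*K)
(7/(-1) + S(-6, 7))² = (7/(-1) + (-4 + 120*7))² = (7*(-1) + (-4 + 840))² = (-7 + 836)² = 829² = 687241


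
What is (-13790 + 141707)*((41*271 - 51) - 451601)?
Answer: -56352683097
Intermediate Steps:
(-13790 + 141707)*((41*271 - 51) - 451601) = 127917*((11111 - 51) - 451601) = 127917*(11060 - 451601) = 127917*(-440541) = -56352683097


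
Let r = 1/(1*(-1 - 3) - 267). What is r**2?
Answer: 1/73441 ≈ 1.3616e-5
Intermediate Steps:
r = -1/271 (r = 1/(1*(-4) - 267) = 1/(-4 - 267) = 1/(-271) = -1/271 ≈ -0.0036900)
r**2 = (-1/271)**2 = 1/73441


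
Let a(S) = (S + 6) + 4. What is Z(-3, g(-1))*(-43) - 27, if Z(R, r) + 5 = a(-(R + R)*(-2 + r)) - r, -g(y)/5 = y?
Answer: -801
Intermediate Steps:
g(y) = -5*y
a(S) = 10 + S (a(S) = (6 + S) + 4 = 10 + S)
Z(R, r) = 5 - r - 2*R*(-2 + r) (Z(R, r) = -5 + ((10 - (R + R)*(-2 + r)) - r) = -5 + ((10 - 2*R*(-2 + r)) - r) = -5 + (10 - r - 2*R*(-2 + r)) = 5 - r - 2*R*(-2 + r))
Z(-3, g(-1))*(-43) - 27 = (5 - (-5)*(-1) - 2*(-3)*(-2 - 5*(-1)))*(-43) - 27 = (5 - 1*5 - 2*(-3)*(-2 + 5))*(-43) - 27 = (5 - 5 - 2*(-3)*3)*(-43) - 27 = (5 - 5 + 18)*(-43) - 27 = 18*(-43) - 27 = -774 - 27 = -801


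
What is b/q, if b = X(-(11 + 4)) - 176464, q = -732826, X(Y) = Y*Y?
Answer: 176239/732826 ≈ 0.24049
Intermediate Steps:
X(Y) = Y²
b = -176239 (b = (-(11 + 4))² - 176464 = (-1*15)² - 176464 = (-15)² - 176464 = 225 - 176464 = -176239)
b/q = -176239/(-732826) = -176239*(-1/732826) = 176239/732826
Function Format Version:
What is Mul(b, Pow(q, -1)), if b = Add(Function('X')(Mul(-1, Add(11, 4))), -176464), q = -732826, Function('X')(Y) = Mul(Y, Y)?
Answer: Rational(176239, 732826) ≈ 0.24049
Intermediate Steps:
Function('X')(Y) = Pow(Y, 2)
b = -176239 (b = Add(Pow(Mul(-1, Add(11, 4)), 2), -176464) = Add(Pow(Mul(-1, 15), 2), -176464) = Add(Pow(-15, 2), -176464) = Add(225, -176464) = -176239)
Mul(b, Pow(q, -1)) = Mul(-176239, Pow(-732826, -1)) = Mul(-176239, Rational(-1, 732826)) = Rational(176239, 732826)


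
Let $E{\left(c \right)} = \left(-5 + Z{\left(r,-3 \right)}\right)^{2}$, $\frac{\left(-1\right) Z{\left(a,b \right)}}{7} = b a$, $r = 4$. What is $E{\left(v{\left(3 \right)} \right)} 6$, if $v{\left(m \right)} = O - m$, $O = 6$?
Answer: $37446$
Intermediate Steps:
$Z{\left(a,b \right)} = - 7 a b$ ($Z{\left(a,b \right)} = - 7 b a = - 7 a b$)
$v{\left(m \right)} = 6 - m$
$E{\left(c \right)} = 6241$ ($E{\left(c \right)} = \left(-5 - 28 \left(-3\right)\right)^{2} = \left(-5 + 84\right)^{2} = 79^{2} = 6241$)
$E{\left(v{\left(3 \right)} \right)} 6 = 6241 \cdot 6 = 37446$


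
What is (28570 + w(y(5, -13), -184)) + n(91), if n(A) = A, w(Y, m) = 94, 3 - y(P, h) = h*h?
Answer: 28755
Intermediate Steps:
y(P, h) = 3 - h**2 (y(P, h) = 3 - h*h = 3 - h**2)
(28570 + w(y(5, -13), -184)) + n(91) = (28570 + 94) + 91 = 28664 + 91 = 28755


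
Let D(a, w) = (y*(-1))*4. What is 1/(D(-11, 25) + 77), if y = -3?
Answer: 1/89 ≈ 0.011236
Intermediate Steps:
D(a, w) = 12 (D(a, w) = -3*(-1)*4 = 3*4 = 12)
1/(D(-11, 25) + 77) = 1/(12 + 77) = 1/89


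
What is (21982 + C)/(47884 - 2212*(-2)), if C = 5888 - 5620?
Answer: 11125/26154 ≈ 0.42536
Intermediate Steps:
C = 268
(21982 + C)/(47884 - 2212*(-2)) = (21982 + 268)/(47884 - 2212*(-2)) = 22250/(47884 + 4424) = 22250/52308 = 22250*(1/52308) = 11125/26154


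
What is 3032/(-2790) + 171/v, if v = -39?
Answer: -99223/18135 ≈ -5.4714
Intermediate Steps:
3032/(-2790) + 171/v = 3032/(-2790) + 171/(-39) = 3032*(-1/2790) + 171*(-1/39) = -1516/1395 - 57/13 = -99223/18135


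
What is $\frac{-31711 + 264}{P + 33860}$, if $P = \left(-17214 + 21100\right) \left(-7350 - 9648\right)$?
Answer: $\frac{31447}{66020368} \approx 0.00047632$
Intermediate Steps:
$P = -66054228$ ($P = 3886 \left(-16998\right) = -66054228$)
$\frac{-31711 + 264}{P + 33860} = \frac{-31711 + 264}{-66054228 + 33860} = - \frac{31447}{-66020368} = \left(-31447\right) \left(- \frac{1}{66020368}\right) = \frac{31447}{66020368}$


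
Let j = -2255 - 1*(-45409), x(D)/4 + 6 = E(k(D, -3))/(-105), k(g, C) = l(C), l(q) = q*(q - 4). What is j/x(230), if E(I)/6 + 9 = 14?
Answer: -151039/88 ≈ -1716.4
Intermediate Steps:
l(q) = q*(-4 + q)
k(g, C) = C*(-4 + C)
E(I) = 30 (E(I) = -54 + 6*14 = -54 + 84 = 30)
x(D) = -176/7 (x(D) = -24 + 4*(30/(-105)) = -24 + 4*(30*(-1/105)) = -24 + 4*(-2/7) = -24 - 8/7 = -176/7)
j = 43154 (j = -2255 + 45409 = 43154)
j/x(230) = 43154/(-176/7) = 43154*(-7/176) = -151039/88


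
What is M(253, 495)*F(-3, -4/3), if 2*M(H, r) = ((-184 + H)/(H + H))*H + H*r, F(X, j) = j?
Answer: -83513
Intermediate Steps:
M(H, r) = -46 + H/4 + H*r/2 (M(H, r) = (((-184 + H)/(H + H))*H + H*r)/2 = (((-184 + H)/((2*H)))*H + H*r)/2 = (((-184 + H)*(1/(2*H)))*H + H*r)/2 = (((-184 + H)/(2*H))*H + H*r)/2 = ((-92 + H/2) + H*r)/2 = (-92 + H/2 + H*r)/2 = -46 + H/4 + H*r/2)
M(253, 495)*F(-3, -4/3) = (-46 + (¼)*253 + (½)*253*495)*(-4/3) = (-46 + 253/4 + 125235/2)*(-4*⅓) = (250539/4)*(-4/3) = -83513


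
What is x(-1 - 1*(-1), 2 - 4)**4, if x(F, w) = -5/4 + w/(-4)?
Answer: 81/256 ≈ 0.31641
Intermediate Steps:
x(F, w) = -5/4 - w/4 (x(F, w) = -5*1/4 + w*(-1/4) = -5/4 - w/4)
x(-1 - 1*(-1), 2 - 4)**4 = (-5/4 - (2 - 4)/4)**4 = (-5/4 - 1/4*(-2))**4 = (-5/4 + 1/2)**4 = (-3/4)**4 = 81/256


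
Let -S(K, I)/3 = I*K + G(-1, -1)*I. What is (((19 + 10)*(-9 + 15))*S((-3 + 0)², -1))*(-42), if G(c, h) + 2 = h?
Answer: -131544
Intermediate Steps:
G(c, h) = -2 + h
S(K, I) = 9*I - 3*I*K (S(K, I) = -3*(I*K + (-2 - 1)*I) = -3*(I*K - 3*I) = -3*(-3*I + I*K) = 9*I - 3*I*K)
(((19 + 10)*(-9 + 15))*S((-3 + 0)², -1))*(-42) = (((19 + 10)*(-9 + 15))*(3*(-1)*(3 - (-3 + 0)²)))*(-42) = ((29*6)*(3*(-1)*(3 - 1*(-3)²)))*(-42) = (174*(3*(-1)*(3 - 1*9)))*(-42) = (174*(3*(-1)*(3 - 9)))*(-42) = (174*(3*(-1)*(-6)))*(-42) = (174*18)*(-42) = 3132*(-42) = -131544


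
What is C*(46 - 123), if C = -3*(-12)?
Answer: -2772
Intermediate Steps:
C = 36
C*(46 - 123) = 36*(46 - 123) = 36*(-77) = -2772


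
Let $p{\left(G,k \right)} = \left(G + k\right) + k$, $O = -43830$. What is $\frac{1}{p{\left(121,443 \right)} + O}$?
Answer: $- \frac{1}{42823} \approx -2.3352 \cdot 10^{-5}$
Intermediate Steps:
$p{\left(G,k \right)} = G + 2 k$
$\frac{1}{p{\left(121,443 \right)} + O} = \frac{1}{\left(121 + 2 \cdot 443\right) - 43830} = \frac{1}{\left(121 + 886\right) - 43830} = \frac{1}{1007 - 43830} = \frac{1}{-42823} = - \frac{1}{42823}$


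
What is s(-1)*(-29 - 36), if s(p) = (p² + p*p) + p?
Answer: -65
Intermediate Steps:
s(p) = p + 2*p² (s(p) = (p² + p²) + p = 2*p² + p = p + 2*p²)
s(-1)*(-29 - 36) = (-(1 + 2*(-1)))*(-29 - 36) = -(1 - 2)*(-65) = -1*(-1)*(-65) = 1*(-65) = -65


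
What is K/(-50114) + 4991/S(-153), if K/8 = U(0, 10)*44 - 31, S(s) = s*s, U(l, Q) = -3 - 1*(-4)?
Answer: 123842219/586559313 ≈ 0.21113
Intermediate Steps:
U(l, Q) = 1 (U(l, Q) = -3 + 4 = 1)
S(s) = s**2
K = 104 (K = 8*(1*44 - 31) = 8*(44 - 31) = 8*13 = 104)
K/(-50114) + 4991/S(-153) = 104/(-50114) + 4991/((-153)**2) = 104*(-1/50114) + 4991/23409 = -52/25057 + 4991*(1/23409) = -52/25057 + 4991/23409 = 123842219/586559313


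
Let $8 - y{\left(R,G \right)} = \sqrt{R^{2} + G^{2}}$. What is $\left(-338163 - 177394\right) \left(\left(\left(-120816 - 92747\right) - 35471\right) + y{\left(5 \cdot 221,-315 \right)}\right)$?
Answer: $128387097482 + 2577785 \sqrt{52810} \approx 1.2898 \cdot 10^{11}$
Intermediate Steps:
$y{\left(R,G \right)} = 8 - \sqrt{G^{2} + R^{2}}$ ($y{\left(R,G \right)} = 8 - \sqrt{R^{2} + G^{2}} = 8 - \sqrt{G^{2} + R^{2}}$)
$\left(-338163 - 177394\right) \left(\left(\left(-120816 - 92747\right) - 35471\right) + y{\left(5 \cdot 221,-315 \right)}\right) = \left(-338163 - 177394\right) \left(\left(\left(-120816 - 92747\right) - 35471\right) + \left(8 - \sqrt{\left(-315\right)^{2} + \left(5 \cdot 221\right)^{2}}\right)\right) = - 515557 \left(\left(-213563 - 35471\right) + \left(8 - \sqrt{99225 + 1105^{2}}\right)\right) = - 515557 \left(-249034 + \left(8 - \sqrt{99225 + 1221025}\right)\right) = - 515557 \left(-249034 + \left(8 - \sqrt{1320250}\right)\right) = - 515557 \left(-249034 + \left(8 - 5 \sqrt{52810}\right)\right) = - 515557 \left(-249026 - 5 \sqrt{52810}\right) = 128387097482 + 2577785 \sqrt{52810}$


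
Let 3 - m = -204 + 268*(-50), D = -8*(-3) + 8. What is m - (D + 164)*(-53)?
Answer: 23995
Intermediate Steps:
D = 32 (D = 24 + 8 = 32)
m = 13607 (m = 3 - (-204 + 268*(-50)) = 3 - (-204 - 13400) = 3 - 1*(-13604) = 3 + 13604 = 13607)
m - (D + 164)*(-53) = 13607 - (32 + 164)*(-53) = 13607 - 196*(-53) = 13607 - 1*(-10388) = 13607 + 10388 = 23995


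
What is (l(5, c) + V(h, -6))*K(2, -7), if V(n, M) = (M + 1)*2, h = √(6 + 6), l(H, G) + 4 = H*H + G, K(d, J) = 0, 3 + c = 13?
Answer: 0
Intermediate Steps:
c = 10 (c = -3 + 13 = 10)
l(H, G) = -4 + G + H² (l(H, G) = -4 + (H*H + G) = -4 + (H² + G) = -4 + (G + H²) = -4 + G + H²)
h = 2*√3 (h = √12 = 2*√3 ≈ 3.4641)
V(n, M) = 2 + 2*M (V(n, M) = (1 + M)*2 = 2 + 2*M)
(l(5, c) + V(h, -6))*K(2, -7) = ((-4 + 10 + 5²) + (2 + 2*(-6)))*0 = ((-4 + 10 + 25) + (2 - 12))*0 = (31 - 10)*0 = 21*0 = 0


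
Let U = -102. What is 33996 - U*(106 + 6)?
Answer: 45420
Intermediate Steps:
33996 - U*(106 + 6) = 33996 - (-102)*(106 + 6) = 33996 - (-102)*112 = 33996 - 1*(-11424) = 33996 + 11424 = 45420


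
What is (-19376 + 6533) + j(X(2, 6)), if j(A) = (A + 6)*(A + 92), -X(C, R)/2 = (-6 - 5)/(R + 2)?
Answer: -192223/16 ≈ -12014.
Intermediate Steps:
X(C, R) = 22/(2 + R) (X(C, R) = -2*(-6 - 5)/(R + 2) = -(-22)/(2 + R) = 22/(2 + R))
j(A) = (6 + A)*(92 + A)
(-19376 + 6533) + j(X(2, 6)) = (-19376 + 6533) + (552 + (22/(2 + 6))² + 98*(22/(2 + 6))) = -12843 + (552 + (22/8)² + 98*(22/8)) = -12843 + (552 + (22*(⅛))² + 98*(22*(⅛))) = -12843 + (552 + (11/4)² + 98*(11/4)) = -12843 + (552 + 121/16 + 539/2) = -12843 + 13265/16 = -192223/16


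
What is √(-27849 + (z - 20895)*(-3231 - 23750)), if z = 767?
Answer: √543045719 ≈ 23303.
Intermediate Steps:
√(-27849 + (z - 20895)*(-3231 - 23750)) = √(-27849 + (767 - 20895)*(-3231 - 23750)) = √(-27849 - 20128*(-26981)) = √(-27849 + 543073568) = √543045719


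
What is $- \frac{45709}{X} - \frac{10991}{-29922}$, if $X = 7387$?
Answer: $- \frac{1286514181}{221033814} \approx -5.8204$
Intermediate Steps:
$- \frac{45709}{X} - \frac{10991}{-29922} = - \frac{45709}{7387} - \frac{10991}{-29922} = \left(-45709\right) \frac{1}{7387} - - \frac{10991}{29922} = - \frac{45709}{7387} + \frac{10991}{29922} = - \frac{1286514181}{221033814}$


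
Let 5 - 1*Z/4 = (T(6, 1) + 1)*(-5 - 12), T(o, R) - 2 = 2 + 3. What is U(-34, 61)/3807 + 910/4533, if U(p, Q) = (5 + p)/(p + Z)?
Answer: 611994881/3048759810 ≈ 0.20074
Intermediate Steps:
T(o, R) = 7 (T(o, R) = 2 + (2 + 3) = 2 + 5 = 7)
Z = 564 (Z = 20 - 4*(7 + 1)*(-5 - 12) = 20 - 32*(-17) = 20 - 4*(-136) = 20 + 544 = 564)
U(p, Q) = (5 + p)/(564 + p) (U(p, Q) = (5 + p)/(p + 564) = (5 + p)/(564 + p))
U(-34, 61)/3807 + 910/4533 = ((5 - 34)/(564 - 34))/3807 + 910/4533 = (-29/530)*(1/3807) + 910*(1/4533) = ((1/530)*(-29))*(1/3807) + 910/4533 = -29/530*1/3807 + 910/4533 = -29/2017710 + 910/4533 = 611994881/3048759810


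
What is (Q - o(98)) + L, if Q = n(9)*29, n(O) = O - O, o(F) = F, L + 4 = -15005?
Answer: -15107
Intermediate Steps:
L = -15009 (L = -4 - 15005 = -15009)
n(O) = 0
Q = 0 (Q = 0*29 = 0)
(Q - o(98)) + L = (0 - 1*98) - 15009 = (0 - 98) - 15009 = -98 - 15009 = -15107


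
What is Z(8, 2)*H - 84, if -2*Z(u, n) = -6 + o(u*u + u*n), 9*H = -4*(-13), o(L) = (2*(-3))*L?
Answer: 1320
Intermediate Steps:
o(L) = -6*L
H = 52/9 (H = (-4*(-13))/9 = (1/9)*52 = 52/9 ≈ 5.7778)
Z(u, n) = 3 + 3*u**2 + 3*n*u (Z(u, n) = -(-6 - 6*(u*u + u*n))/2 = -(-6 - 6*(u**2 + n*u))/2 = -(-6 + (-6*u**2 - 6*n*u))/2 = -(-6 - 6*u**2 - 6*n*u)/2 = 3 + 3*u**2 + 3*n*u)
Z(8, 2)*H - 84 = (3 + 3*8*(2 + 8))*(52/9) - 84 = (3 + 3*8*10)*(52/9) - 84 = (3 + 240)*(52/9) - 84 = 243*(52/9) - 84 = 1404 - 84 = 1320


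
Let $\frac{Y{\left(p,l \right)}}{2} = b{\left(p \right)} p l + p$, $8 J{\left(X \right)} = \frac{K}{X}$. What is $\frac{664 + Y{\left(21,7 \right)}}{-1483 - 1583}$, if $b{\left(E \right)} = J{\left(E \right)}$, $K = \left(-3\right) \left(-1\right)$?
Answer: $- \frac{2845}{12264} \approx -0.23198$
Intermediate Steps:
$K = 3$
$J{\left(X \right)} = \frac{3}{8 X}$ ($J{\left(X \right)} = \frac{3 \frac{1}{X}}{8} = \frac{3}{8 X}$)
$b{\left(E \right)} = \frac{3}{8 E}$
$Y{\left(p,l \right)} = 2 p + \frac{3 l}{4}$ ($Y{\left(p,l \right)} = 2 \left(\frac{3}{8 p} p l + p\right) = 2 \left(\frac{3 l}{8} + p\right) = 2 \left(p + \frac{3 l}{8}\right) = 2 p + \frac{3 l}{4}$)
$\frac{664 + Y{\left(21,7 \right)}}{-1483 - 1583} = \frac{664 + \left(2 \cdot 21 + \frac{3}{4} \cdot 7\right)}{-1483 - 1583} = \frac{664 + \left(42 + \frac{21}{4}\right)}{-3066} = - \frac{664 + \frac{189}{4}}{3066} = \left(- \frac{1}{3066}\right) \frac{2845}{4} = - \frac{2845}{12264}$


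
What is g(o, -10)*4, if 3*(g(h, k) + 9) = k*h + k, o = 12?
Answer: -628/3 ≈ -209.33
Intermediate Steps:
g(h, k) = -9 + k/3 + h*k/3 (g(h, k) = -9 + (k*h + k)/3 = -9 + (h*k + k)/3 = -9 + (k + h*k)/3 = -9 + (k/3 + h*k/3) = -9 + k/3 + h*k/3)
g(o, -10)*4 = (-9 + (⅓)*(-10) + (⅓)*12*(-10))*4 = (-9 - 10/3 - 40)*4 = -157/3*4 = -628/3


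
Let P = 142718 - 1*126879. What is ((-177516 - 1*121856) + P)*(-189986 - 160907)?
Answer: 99489744969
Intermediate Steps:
P = 15839 (P = 142718 - 126879 = 15839)
((-177516 - 1*121856) + P)*(-189986 - 160907) = ((-177516 - 1*121856) + 15839)*(-189986 - 160907) = ((-177516 - 121856) + 15839)*(-350893) = (-299372 + 15839)*(-350893) = -283533*(-350893) = 99489744969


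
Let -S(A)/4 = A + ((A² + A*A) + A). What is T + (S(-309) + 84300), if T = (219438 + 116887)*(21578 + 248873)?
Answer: 90958755499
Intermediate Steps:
S(A) = -8*A - 8*A² (S(A) = -4*(A + ((A² + A*A) + A)) = -4*(A + ((A² + A²) + A)) = -4*(A + (2*A² + A)) = -4*(A + (A + 2*A²)) = -4*(2*A + 2*A²) = -8*A - 8*A²)
T = 90959432575 (T = 336325*270451 = 90959432575)
T + (S(-309) + 84300) = 90959432575 + (-8*(-309)*(1 - 309) + 84300) = 90959432575 + (-8*(-309)*(-308) + 84300) = 90959432575 + (-761376 + 84300) = 90959432575 - 677076 = 90958755499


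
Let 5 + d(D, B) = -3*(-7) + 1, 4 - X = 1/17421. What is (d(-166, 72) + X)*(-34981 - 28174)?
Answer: -23104625200/17421 ≈ -1.3263e+6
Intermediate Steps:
X = 69683/17421 (X = 4 - 1/17421 = 69683/17421 ≈ 3.9999)
d(D, B) = 17 (d(D, B) = -5 + (-3*(-7) + 1) = -5 + (21 + 1) = -5 + 22 = 17)
(d(-166, 72) + X)*(-34981 - 28174) = (17 + 69683/17421)*(-34981 - 28174) = (365840/17421)*(-63155) = -23104625200/17421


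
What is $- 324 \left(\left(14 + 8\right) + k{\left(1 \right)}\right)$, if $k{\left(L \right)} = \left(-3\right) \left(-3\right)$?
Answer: $-10044$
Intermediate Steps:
$k{\left(L \right)} = 9$
$- 324 \left(\left(14 + 8\right) + k{\left(1 \right)}\right) = - 324 \left(\left(14 + 8\right) + 9\right) = - 324 \left(22 + 9\right) = \left(-324\right) 31 = -10044$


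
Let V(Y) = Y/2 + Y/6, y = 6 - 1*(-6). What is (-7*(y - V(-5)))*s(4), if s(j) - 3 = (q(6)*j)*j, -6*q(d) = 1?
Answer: -322/9 ≈ -35.778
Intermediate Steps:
y = 12 (y = 6 + 6 = 12)
q(d) = -⅙ (q(d) = -⅙*1 = -⅙)
V(Y) = 2*Y/3 (V(Y) = Y*(½) + Y*(⅙) = Y/2 + Y/6 = 2*Y/3)
s(j) = 3 - j²/6 (s(j) = 3 + (-j/6)*j = 3 - j²/6)
(-7*(y - V(-5)))*s(4) = (-7*(12 - 2*(-5)/3))*(3 - ⅙*4²) = (-7*(12 - 1*(-10/3)))*(3 - ⅙*16) = (-7*(12 + 10/3))*(3 - 8/3) = -7*46/3*(⅓) = -322/3*⅓ = -322/9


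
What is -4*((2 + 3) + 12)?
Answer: -68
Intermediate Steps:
-4*((2 + 3) + 12) = -4*(5 + 12) = -4*17 = -68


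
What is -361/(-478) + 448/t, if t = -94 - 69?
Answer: -155301/77914 ≈ -1.9932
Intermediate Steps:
t = -163
-361/(-478) + 448/t = -361/(-478) + 448/(-163) = -361*(-1/478) + 448*(-1/163) = 361/478 - 448/163 = -155301/77914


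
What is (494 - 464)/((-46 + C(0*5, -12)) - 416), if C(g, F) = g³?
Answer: -5/77 ≈ -0.064935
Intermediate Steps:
(494 - 464)/((-46 + C(0*5, -12)) - 416) = (494 - 464)/((-46 + (0*5)³) - 416) = 30/((-46 + 0³) - 416) = 30/((-46 + 0) - 416) = 30/(-46 - 416) = 30/(-462) = 30*(-1/462) = -5/77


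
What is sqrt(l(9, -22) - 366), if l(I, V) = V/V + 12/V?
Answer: I*sqrt(44231)/11 ≈ 19.119*I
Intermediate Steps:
l(I, V) = 1 + 12/V
sqrt(l(9, -22) - 366) = sqrt((12 - 22)/(-22) - 366) = sqrt(-1/22*(-10) - 366) = sqrt(5/11 - 366) = sqrt(-4021/11) = I*sqrt(44231)/11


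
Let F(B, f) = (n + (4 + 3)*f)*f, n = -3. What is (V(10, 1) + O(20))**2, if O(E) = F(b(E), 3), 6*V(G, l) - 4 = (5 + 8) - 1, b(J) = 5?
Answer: 28900/9 ≈ 3211.1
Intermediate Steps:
F(B, f) = f*(-3 + 7*f) (F(B, f) = (-3 + (4 + 3)*f)*f = (-3 + 7*f)*f = f*(-3 + 7*f))
V(G, l) = 8/3 (V(G, l) = 2/3 + ((5 + 8) - 1)/6 = 2/3 + (13 - 1)/6 = 2/3 + (1/6)*12 = 2/3 + 2 = 8/3)
O(E) = 54 (O(E) = 3*(-3 + 7*3) = 3*(-3 + 21) = 3*18 = 54)
(V(10, 1) + O(20))**2 = (8/3 + 54)**2 = (170/3)**2 = 28900/9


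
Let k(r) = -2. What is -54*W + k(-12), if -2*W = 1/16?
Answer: -5/16 ≈ -0.31250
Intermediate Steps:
W = -1/32 (W = -1/2/16 = -1/2*1/16 = -1/32 ≈ -0.031250)
-54*W + k(-12) = -54*(-1/32) - 2 = 27/16 - 2 = -5/16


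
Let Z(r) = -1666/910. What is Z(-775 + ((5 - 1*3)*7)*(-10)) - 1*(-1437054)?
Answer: 93408391/65 ≈ 1.4371e+6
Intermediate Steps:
Z(r) = -119/65 (Z(r) = -1666/910 = -1*119/65 = -119/65)
Z(-775 + ((5 - 1*3)*7)*(-10)) - 1*(-1437054) = -119/65 - 1*(-1437054) = -119/65 + 1437054 = 93408391/65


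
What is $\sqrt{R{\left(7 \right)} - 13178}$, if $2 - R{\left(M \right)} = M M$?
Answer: $115 i \approx 115.0 i$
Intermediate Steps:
$R{\left(M \right)} = 2 - M^{2}$ ($R{\left(M \right)} = 2 - M M = 2 - M^{2}$)
$\sqrt{R{\left(7 \right)} - 13178} = \sqrt{\left(2 - 7^{2}\right) - 13178} = \sqrt{\left(2 - 49\right) - 13178} = \sqrt{-47 - 13178} = \sqrt{-13225} = 115 i$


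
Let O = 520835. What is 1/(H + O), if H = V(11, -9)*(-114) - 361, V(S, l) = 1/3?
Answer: 1/520436 ≈ 1.9215e-6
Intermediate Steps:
V(S, l) = ⅓
H = -399 (H = (⅓)*(-114) - 361 = -38 - 361 = -399)
1/(H + O) = 1/(-399 + 520835) = 1/520436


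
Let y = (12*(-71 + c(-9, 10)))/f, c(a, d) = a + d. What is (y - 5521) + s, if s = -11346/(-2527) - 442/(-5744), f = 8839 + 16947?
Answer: -516184053435265/93571514792 ≈ -5516.5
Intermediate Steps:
f = 25786
s = 33144179/7257544 (s = -11346*(-1/2527) - 442*(-1/5744) = 11346/2527 + 221/2872 = 33144179/7257544 ≈ 4.5669)
y = -420/12893 (y = (12*(-71 + (-9 + 10)))/25786 = (12*(-71 + 1))*(1/25786) = (12*(-70))*(1/25786) = -840*1/25786 = -420/12893 ≈ -0.032576)
(y - 5521) + s = (-420/12893 - 5521) + 33144179/7257544 = -71182673/12893 + 33144179/7257544 = -516184053435265/93571514792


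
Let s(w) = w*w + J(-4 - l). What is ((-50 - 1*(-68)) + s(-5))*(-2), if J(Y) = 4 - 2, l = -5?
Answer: -90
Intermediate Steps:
J(Y) = 2
s(w) = 2 + w² (s(w) = w*w + 2 = w² + 2 = 2 + w²)
((-50 - 1*(-68)) + s(-5))*(-2) = ((-50 - 1*(-68)) + (2 + (-5)²))*(-2) = ((-50 + 68) + (2 + 25))*(-2) = (18 + 27)*(-2) = 45*(-2) = -90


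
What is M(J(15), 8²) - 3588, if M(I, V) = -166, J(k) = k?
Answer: -3754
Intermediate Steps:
M(J(15), 8²) - 3588 = -166 - 3588 = -3754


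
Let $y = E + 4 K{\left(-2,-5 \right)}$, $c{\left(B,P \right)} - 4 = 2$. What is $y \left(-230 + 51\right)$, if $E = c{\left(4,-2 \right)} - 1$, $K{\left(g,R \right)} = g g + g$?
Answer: $-2327$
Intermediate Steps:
$K{\left(g,R \right)} = g + g^{2}$ ($K{\left(g,R \right)} = g^{2} + g = g + g^{2}$)
$c{\left(B,P \right)} = 6$ ($c{\left(B,P \right)} = 4 + 2 = 6$)
$E = 5$ ($E = 6 - 1 = 5$)
$y = 13$ ($y = 5 + 4 \left(- 2 \left(1 - 2\right)\right) = 5 + 4 \left(\left(-2\right) \left(-1\right)\right) = 5 + 4 \cdot 2 = 5 + 8 = 13$)
$y \left(-230 + 51\right) = 13 \left(-230 + 51\right) = 13 \left(-179\right) = -2327$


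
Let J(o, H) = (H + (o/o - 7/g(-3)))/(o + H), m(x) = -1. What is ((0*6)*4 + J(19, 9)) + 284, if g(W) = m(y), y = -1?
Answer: 7969/28 ≈ 284.61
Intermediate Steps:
g(W) = -1
J(o, H) = (8 + H)/(H + o) (J(o, H) = (H + (o/o - 7/(-1)))/(o + H) = (H + (1 - 7*(-1)))/(H + o) = (H + (1 + 7))/(H + o) = (H + 8)/(H + o) = (8 + H)/(H + o))
((0*6)*4 + J(19, 9)) + 284 = ((0*6)*4 + (8 + 9)/(9 + 19)) + 284 = (0*4 + 17/28) + 284 = (0 + (1/28)*17) + 284 = (0 + 17/28) + 284 = 17/28 + 284 = 7969/28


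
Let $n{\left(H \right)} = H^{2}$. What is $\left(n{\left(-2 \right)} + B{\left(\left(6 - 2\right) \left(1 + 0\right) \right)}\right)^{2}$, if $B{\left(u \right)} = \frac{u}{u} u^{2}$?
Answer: $400$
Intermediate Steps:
$B{\left(u \right)} = u^{2}$ ($B{\left(u \right)} = 1 u^{2} = u^{2}$)
$\left(n{\left(-2 \right)} + B{\left(\left(6 - 2\right) \left(1 + 0\right) \right)}\right)^{2} = \left(\left(-2\right)^{2} + \left(\left(6 - 2\right) \left(1 + 0\right)\right)^{2}\right)^{2} = \left(4 + \left(4 \cdot 1\right)^{2}\right)^{2} = \left(4 + 4^{2}\right)^{2} = \left(4 + 16\right)^{2} = 20^{2} = 400$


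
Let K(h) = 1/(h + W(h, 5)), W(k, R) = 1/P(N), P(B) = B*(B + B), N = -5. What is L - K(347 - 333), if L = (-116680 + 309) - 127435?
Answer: -170908056/701 ≈ -2.4381e+5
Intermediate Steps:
P(B) = 2*B**2 (P(B) = B*(2*B) = 2*B**2)
W(k, R) = 1/50 (W(k, R) = 1/(2*(-5)**2) = 1/(2*25) = 1/50)
K(h) = 1/(1/50 + h) (K(h) = 1/(h + 1/50) = 1/(1/50 + h))
L = -243806 (L = -116371 - 127435 = -243806)
L - K(347 - 333) = -243806 - 50/(1 + 50*(347 - 333)) = -243806 - 50/(1 + 50*14) = -243806 - 50/(1 + 700) = -243806 - 50/701 = -170908056/701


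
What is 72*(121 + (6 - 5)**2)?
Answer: 8784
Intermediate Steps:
72*(121 + (6 - 5)**2) = 72*(121 + 1**2) = 72*(121 + 1) = 72*122 = 8784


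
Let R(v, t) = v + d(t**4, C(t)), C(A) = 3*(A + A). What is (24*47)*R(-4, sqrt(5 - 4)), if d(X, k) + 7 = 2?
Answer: -10152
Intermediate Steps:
C(A) = 6*A (C(A) = 3*(2*A) = 6*A)
d(X, k) = -5 (d(X, k) = -7 + 2 = -5)
R(v, t) = -5 + v (R(v, t) = v - 5 = -5 + v)
(24*47)*R(-4, sqrt(5 - 4)) = (24*47)*(-5 - 4) = 1128*(-9) = -10152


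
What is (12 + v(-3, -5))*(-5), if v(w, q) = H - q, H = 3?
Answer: -100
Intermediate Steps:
v(w, q) = 3 - q
(12 + v(-3, -5))*(-5) = (12 + (3 - 1*(-5)))*(-5) = (12 + (3 + 5))*(-5) = (12 + 8)*(-5) = 20*(-5) = -100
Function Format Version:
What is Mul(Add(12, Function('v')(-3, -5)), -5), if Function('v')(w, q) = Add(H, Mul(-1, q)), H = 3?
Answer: -100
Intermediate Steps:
Function('v')(w, q) = Add(3, Mul(-1, q))
Mul(Add(12, Function('v')(-3, -5)), -5) = Mul(Add(12, Add(3, Mul(-1, -5))), -5) = Mul(Add(12, Add(3, 5)), -5) = Mul(Add(12, 8), -5) = Mul(20, -5) = -100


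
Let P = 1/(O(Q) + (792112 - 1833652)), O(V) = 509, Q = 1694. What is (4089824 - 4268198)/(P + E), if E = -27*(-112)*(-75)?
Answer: 185692863594/236105830801 ≈ 0.78648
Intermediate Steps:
E = -226800 (E = 3024*(-75) = -226800)
P = -1/1041031 (P = 1/(509 + (792112 - 1833652)) = 1/(509 - 1041540) = 1/(-1041031) = -1/1041031 ≈ -9.6059e-7)
(4089824 - 4268198)/(P + E) = (4089824 - 4268198)/(-1/1041031 - 226800) = -178374/(-236105830801/1041031) = -178374*(-1041031/236105830801) = 185692863594/236105830801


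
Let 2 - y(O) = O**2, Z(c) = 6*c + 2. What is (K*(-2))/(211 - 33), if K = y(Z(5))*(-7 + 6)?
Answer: -1022/89 ≈ -11.483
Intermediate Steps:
Z(c) = 2 + 6*c
y(O) = 2 - O**2
K = 1022 (K = (2 - (2 + 6*5)**2)*(-7 + 6) = (2 - (2 + 30)**2)*(-1) = (2 - 1*32**2)*(-1) = (2 - 1*1024)*(-1) = (2 - 1024)*(-1) = -1022*(-1) = 1022)
(K*(-2))/(211 - 33) = (1022*(-2))/(211 - 33) = -2044/178 = -2044*1/178 = -1022/89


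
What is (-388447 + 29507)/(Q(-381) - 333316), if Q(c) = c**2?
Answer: 71788/37631 ≈ 1.9077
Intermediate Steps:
(-388447 + 29507)/(Q(-381) - 333316) = (-388447 + 29507)/((-381)**2 - 333316) = -358940/(145161 - 333316) = -358940/(-188155) = -358940*(-1/188155) = 71788/37631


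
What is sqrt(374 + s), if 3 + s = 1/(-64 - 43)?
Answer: 4*sqrt(265467)/107 ≈ 19.261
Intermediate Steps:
s = -322/107 (s = -3 + 1/(-64 - 43) = -3 + 1/(-107) = -3 - 1/107 = -322/107 ≈ -3.0093)
sqrt(374 + s) = sqrt(374 - 322/107) = sqrt(39696/107) = 4*sqrt(265467)/107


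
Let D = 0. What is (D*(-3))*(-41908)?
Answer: 0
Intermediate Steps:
(D*(-3))*(-41908) = (0*(-3))*(-41908) = 0*(-41908) = 0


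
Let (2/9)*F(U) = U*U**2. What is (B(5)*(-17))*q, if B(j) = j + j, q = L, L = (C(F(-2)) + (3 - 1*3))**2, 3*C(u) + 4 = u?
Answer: -272000/9 ≈ -30222.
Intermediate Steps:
F(U) = 9*U**3/2 (F(U) = 9*(U*U**2)/2 = 9*U**3/2)
C(u) = -4/3 + u/3
L = 1600/9 (L = ((-4/3 + ((9/2)*(-2)**3)/3) + (3 - 1*3))**2 = ((-4/3 + ((9/2)*(-8))/3) + (3 - 3))**2 = ((-4/3 + (1/3)*(-36)) + 0)**2 = ((-4/3 - 12) + 0)**2 = (-40/3 + 0)**2 = (-40/3)**2 = 1600/9 ≈ 177.78)
q = 1600/9 ≈ 177.78
B(j) = 2*j
(B(5)*(-17))*q = ((2*5)*(-17))*(1600/9) = (10*(-17))*(1600/9) = -170*1600/9 = -272000/9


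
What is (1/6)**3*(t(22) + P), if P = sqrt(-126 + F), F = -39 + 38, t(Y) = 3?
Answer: 1/72 + I*sqrt(127)/216 ≈ 0.013889 + 0.052173*I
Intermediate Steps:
F = -1
P = I*sqrt(127) (P = sqrt(-126 - 1) = sqrt(-127) = I*sqrt(127) ≈ 11.269*I)
(1/6)**3*(t(22) + P) = (1/6)**3*(3 + I*sqrt(127)) = (3 + I*sqrt(127))/216 = 1/72 + I*sqrt(127)/216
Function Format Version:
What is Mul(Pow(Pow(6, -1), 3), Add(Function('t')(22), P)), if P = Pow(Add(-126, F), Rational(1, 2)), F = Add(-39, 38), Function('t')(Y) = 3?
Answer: Add(Rational(1, 72), Mul(Rational(1, 216), I, Pow(127, Rational(1, 2)))) ≈ Add(0.013889, Mul(0.052173, I))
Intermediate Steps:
F = -1
P = Mul(I, Pow(127, Rational(1, 2))) (P = Pow(Add(-126, -1), Rational(1, 2)) = Pow(-127, Rational(1, 2)) = Mul(I, Pow(127, Rational(1, 2))) ≈ Mul(11.269, I))
Mul(Pow(Pow(6, -1), 3), Add(Function('t')(22), P)) = Mul(Pow(Pow(6, -1), 3), Add(3, Mul(I, Pow(127, Rational(1, 2))))) = Mul(Pow(Rational(1, 6), 3), Add(3, Mul(I, Pow(127, Rational(1, 2))))) = Mul(Rational(1, 216), Add(3, Mul(I, Pow(127, Rational(1, 2))))) = Add(Rational(1, 72), Mul(Rational(1, 216), I, Pow(127, Rational(1, 2))))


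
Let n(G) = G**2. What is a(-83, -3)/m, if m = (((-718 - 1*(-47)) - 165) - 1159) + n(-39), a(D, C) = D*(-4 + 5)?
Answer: 83/474 ≈ 0.17511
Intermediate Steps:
a(D, C) = D (a(D, C) = D*1 = D)
m = -474 (m = (((-718 - 1*(-47)) - 165) - 1159) + (-39)**2 = (((-718 + 47) - 165) - 1159) + 1521 = ((-671 - 165) - 1159) + 1521 = (-836 - 1159) + 1521 = -1995 + 1521 = -474)
a(-83, -3)/m = -83/(-474) = -83*(-1/474) = 83/474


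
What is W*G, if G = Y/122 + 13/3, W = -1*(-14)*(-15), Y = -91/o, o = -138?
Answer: -2556645/2806 ≈ -911.13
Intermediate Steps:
Y = 91/138 (Y = -91/(-138) = -91*(-1/138) = 91/138 ≈ 0.65942)
W = -210 (W = 14*(-15) = -210)
G = 24349/5612 (G = (91/138)/122 + 13/3 = (91/138)*(1/122) + 13*(1/3) = 91/16836 + 13/3 = 24349/5612 ≈ 4.3387)
W*G = -210*24349/5612 = -2556645/2806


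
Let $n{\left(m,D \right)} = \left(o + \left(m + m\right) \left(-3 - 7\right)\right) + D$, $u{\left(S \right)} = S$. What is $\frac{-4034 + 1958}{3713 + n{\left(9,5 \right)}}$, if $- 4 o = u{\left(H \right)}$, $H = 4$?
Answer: $- \frac{692}{1179} \approx -0.58694$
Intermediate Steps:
$o = -1$ ($o = \left(- \frac{1}{4}\right) 4 = -1$)
$n{\left(m,D \right)} = -1 + D - 20 m$ ($n{\left(m,D \right)} = \left(-1 + \left(m + m\right) \left(-3 - 7\right)\right) + D = \left(-1 + 2 m \left(-10\right)\right) + D = \left(-1 - 20 m\right) + D = -1 + D - 20 m$)
$\frac{-4034 + 1958}{3713 + n{\left(9,5 \right)}} = \frac{-4034 + 1958}{3713 - 176} = - \frac{2076}{3713 - 176} = - \frac{2076}{3537} = \left(-2076\right) \frac{1}{3537} = - \frac{692}{1179}$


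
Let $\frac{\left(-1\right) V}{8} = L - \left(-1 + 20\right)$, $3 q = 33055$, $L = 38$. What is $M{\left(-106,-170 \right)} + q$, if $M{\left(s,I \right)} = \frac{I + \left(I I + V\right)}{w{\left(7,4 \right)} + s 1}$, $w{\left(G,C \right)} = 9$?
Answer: $\frac{3120601}{291} \approx 10724.0$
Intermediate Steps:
$q = \frac{33055}{3}$ ($q = \frac{1}{3} \cdot 33055 = \frac{33055}{3} \approx 11018.0$)
$V = -152$ ($V = - 8 \left(38 - \left(-1 + 20\right)\right) = - 8 \left(38 - 19\right) = \left(-8\right) 19 = -152$)
$M{\left(s,I \right)} = \frac{-152 + I + I^{2}}{9 + s}$ ($M{\left(s,I \right)} = \frac{I + \left(I I - 152\right)}{9 + s 1} = \frac{I + \left(I^{2} - 152\right)}{9 + s} = \frac{I + \left(-152 + I^{2}\right)}{9 + s} = \frac{-152 + I + I^{2}}{9 + s}$)
$M{\left(-106,-170 \right)} + q = \frac{-152 - 170 + \left(-170\right)^{2}}{9 - 106} + \frac{33055}{3} = \frac{-152 - 170 + 28900}{-97} + \frac{33055}{3} = \left(- \frac{1}{97}\right) 28578 + \frac{33055}{3} = - \frac{28578}{97} + \frac{33055}{3} = \frac{3120601}{291}$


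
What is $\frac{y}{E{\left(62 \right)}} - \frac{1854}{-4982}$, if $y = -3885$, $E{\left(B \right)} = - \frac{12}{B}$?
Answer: $\frac{100003049}{4982} \approx 20073.0$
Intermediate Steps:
$\frac{y}{E{\left(62 \right)}} - \frac{1854}{-4982} = - \frac{3885}{\left(-12\right) \frac{1}{62}} - \frac{1854}{-4982} = - \frac{3885}{\left(-12\right) \frac{1}{62}} - - \frac{927}{2491} = - \frac{3885}{- \frac{6}{31}} + \frac{927}{2491} = \left(-3885\right) \left(- \frac{31}{6}\right) + \frac{927}{2491} = \frac{40145}{2} + \frac{927}{2491} = \frac{100003049}{4982}$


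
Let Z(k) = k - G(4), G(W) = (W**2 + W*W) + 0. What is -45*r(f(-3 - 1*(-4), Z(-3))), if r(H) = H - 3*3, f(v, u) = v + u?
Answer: 1935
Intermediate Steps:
G(W) = 2*W**2 (G(W) = (W**2 + W**2) + 0 = 2*W**2 + 0 = 2*W**2)
Z(k) = -32 + k (Z(k) = k - 2*4**2 = k - 2*16 = k - 1*32 = k - 32 = -32 + k)
f(v, u) = u + v
r(H) = -9 + H (r(H) = H - 9 = -9 + H)
-45*r(f(-3 - 1*(-4), Z(-3))) = -45*(-9 + ((-32 - 3) + (-3 - 1*(-4)))) = -45*(-9 + (-35 + (-3 + 4))) = -45*(-9 + (-35 + 1)) = -45*(-9 - 34) = -45*(-43) = 1935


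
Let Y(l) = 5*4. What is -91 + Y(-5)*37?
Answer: 649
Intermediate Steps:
Y(l) = 20
-91 + Y(-5)*37 = -91 + 20*37 = -91 + 740 = 649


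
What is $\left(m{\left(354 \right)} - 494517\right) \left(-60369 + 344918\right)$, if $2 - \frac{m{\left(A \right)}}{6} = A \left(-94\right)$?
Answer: $-83898988101$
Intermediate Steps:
$m{\left(A \right)} = 12 + 564 A$ ($m{\left(A \right)} = 12 - 6 A \left(-94\right) = 12 - 6 \left(- 94 A\right) = 12 + 564 A$)
$\left(m{\left(354 \right)} - 494517\right) \left(-60369 + 344918\right) = \left(\left(12 + 564 \cdot 354\right) - 494517\right) \left(-60369 + 344918\right) = \left(\left(12 + 199656\right) - 494517\right) 284549 = \left(199668 - 494517\right) 284549 = \left(-294849\right) 284549 = -83898988101$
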